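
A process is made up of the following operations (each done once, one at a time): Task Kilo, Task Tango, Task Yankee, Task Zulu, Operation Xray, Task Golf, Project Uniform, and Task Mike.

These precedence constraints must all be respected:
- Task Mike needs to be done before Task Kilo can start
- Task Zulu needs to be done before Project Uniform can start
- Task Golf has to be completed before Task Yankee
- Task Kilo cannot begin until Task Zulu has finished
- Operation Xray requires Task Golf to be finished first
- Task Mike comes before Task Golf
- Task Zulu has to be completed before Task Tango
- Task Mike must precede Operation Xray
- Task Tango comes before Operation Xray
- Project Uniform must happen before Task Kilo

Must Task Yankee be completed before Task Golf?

No

The constraints actually force Task Golf before Task Yankee (via Task Golf → Task Yankee), not the other way around.
So Task Yankee does not have to come before Task Golf — it cannot.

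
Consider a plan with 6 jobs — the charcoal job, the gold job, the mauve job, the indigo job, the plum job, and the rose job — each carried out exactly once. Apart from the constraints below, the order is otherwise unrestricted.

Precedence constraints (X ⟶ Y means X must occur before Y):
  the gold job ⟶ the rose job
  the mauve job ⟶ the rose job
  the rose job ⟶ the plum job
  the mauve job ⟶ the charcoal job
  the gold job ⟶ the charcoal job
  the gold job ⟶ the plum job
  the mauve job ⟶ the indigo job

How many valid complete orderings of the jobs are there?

2 jobs have no prerequisites (the gold job, the mauve job), so any of them could come first.
Counting all ways to extend the partial order to a total order gives 27.

27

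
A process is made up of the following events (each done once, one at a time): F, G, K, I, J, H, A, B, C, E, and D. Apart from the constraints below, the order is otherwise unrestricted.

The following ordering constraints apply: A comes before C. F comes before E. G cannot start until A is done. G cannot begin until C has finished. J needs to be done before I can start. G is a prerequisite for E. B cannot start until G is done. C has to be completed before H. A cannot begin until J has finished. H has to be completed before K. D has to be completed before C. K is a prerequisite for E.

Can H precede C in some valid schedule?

The constraints give a chain C → H, which forces C before H.
Hence H can never be scheduled before C.

No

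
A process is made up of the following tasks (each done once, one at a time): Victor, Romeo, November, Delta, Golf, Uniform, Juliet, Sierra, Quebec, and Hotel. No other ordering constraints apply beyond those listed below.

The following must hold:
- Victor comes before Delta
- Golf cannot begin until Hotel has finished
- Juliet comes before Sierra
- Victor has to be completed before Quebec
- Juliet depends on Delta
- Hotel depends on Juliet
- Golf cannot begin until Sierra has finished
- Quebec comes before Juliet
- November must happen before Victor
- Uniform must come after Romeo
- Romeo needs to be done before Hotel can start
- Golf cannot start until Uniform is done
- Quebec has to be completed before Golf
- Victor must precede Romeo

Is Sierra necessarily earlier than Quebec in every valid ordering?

The constraints actually force Quebec before Sierra (via Quebec → Juliet → Sierra), not the other way around.
So Sierra does not have to come before Quebec — it cannot.

No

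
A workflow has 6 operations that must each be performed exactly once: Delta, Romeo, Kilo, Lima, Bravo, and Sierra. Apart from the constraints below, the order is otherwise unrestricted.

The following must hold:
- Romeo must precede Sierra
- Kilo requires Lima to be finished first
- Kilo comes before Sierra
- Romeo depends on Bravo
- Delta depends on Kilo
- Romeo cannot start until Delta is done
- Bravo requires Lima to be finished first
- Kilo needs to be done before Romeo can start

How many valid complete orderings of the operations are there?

Lima is the only operation with nothing required before it, so every ordering starts there.
Systematically extending each partial ordering one operation at a time and counting, there are 3 complete orderings.

3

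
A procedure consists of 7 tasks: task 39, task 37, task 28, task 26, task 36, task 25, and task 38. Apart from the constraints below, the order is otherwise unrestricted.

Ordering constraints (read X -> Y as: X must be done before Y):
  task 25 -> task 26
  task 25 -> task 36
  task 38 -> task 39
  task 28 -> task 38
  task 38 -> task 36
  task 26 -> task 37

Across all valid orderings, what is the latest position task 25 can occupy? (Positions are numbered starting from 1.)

The tasks that are forced after task 25, directly or by a chain of constraints, are task 37, task 26, task 36. That's 3 tasks.
So at least 3 tasks follow task 25, putting task 25 no later than position 4. That position is achievable by scheduling everything else first.

4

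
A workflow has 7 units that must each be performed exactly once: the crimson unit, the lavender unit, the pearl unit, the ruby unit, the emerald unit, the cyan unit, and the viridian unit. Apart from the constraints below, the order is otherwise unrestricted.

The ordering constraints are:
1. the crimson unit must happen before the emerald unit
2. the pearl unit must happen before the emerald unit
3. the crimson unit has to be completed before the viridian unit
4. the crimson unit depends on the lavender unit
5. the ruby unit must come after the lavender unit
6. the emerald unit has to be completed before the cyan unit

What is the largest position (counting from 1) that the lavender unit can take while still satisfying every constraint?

2

The units that are forced after the lavender unit, directly or by a chain of constraints, are the crimson unit, the ruby unit, the emerald unit, the cyan unit, the viridian unit. That's 5 units.
So at least 5 units follow the lavender unit, putting the lavender unit no later than position 2. That position is achievable by scheduling everything else first.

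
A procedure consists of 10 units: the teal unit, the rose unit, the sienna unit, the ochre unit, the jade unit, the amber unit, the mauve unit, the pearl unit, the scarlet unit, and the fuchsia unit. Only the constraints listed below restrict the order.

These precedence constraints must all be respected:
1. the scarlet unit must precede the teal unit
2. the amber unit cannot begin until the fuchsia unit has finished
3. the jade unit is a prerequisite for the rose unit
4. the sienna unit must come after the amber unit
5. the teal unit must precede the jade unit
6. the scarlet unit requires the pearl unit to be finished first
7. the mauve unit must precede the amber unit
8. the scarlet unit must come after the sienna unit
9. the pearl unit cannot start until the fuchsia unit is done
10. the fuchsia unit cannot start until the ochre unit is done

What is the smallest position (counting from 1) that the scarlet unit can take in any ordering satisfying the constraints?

Working backwards through the constraints from the scarlet unit, its full set of required predecessors is the sienna unit, the ochre unit, the amber unit, the mauve unit, the pearl unit, the fuchsia unit — 6 of them.
So at minimum 6 units come before the scarlet unit, putting the scarlet unit no earlier than position 7. That position is achievable by scheduling exactly those predecessors first.

7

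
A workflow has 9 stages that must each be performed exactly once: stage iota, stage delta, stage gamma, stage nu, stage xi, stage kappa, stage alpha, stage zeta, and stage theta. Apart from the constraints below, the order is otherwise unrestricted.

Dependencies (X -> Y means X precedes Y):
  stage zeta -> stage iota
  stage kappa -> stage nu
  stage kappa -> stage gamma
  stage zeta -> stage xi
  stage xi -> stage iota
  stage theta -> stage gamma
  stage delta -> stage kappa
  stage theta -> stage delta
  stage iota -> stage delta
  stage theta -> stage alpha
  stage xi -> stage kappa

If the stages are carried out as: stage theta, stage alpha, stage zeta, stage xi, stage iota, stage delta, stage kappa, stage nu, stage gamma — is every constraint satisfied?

Checking each listed constraint against this order: for instance, stage theta is in position 1 and stage gamma in position 9, so that constraint holds — and the remaining constraints check out the same way.

Yes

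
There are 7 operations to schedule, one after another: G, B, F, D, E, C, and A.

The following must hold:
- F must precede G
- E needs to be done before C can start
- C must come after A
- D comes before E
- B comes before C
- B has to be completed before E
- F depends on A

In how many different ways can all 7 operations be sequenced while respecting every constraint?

68

The operations with no prerequisites are B, D, A; any of them can be placed first.
Enumerating by repeatedly choosing an available operation (one whose prerequisites are all placed) gives 68 distinct complete orderings.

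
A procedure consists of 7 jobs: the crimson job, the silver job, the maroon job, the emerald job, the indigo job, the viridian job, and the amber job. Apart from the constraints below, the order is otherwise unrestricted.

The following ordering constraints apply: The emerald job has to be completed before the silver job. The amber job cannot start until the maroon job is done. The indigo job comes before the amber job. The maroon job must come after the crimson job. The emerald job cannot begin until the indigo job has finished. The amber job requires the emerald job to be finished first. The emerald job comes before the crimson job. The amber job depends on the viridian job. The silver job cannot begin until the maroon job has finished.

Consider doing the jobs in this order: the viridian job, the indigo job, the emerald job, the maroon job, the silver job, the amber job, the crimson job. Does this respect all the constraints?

In the proposed order, the maroon job appears before the crimson job.
Since the crimson job is required before the maroon job, the ordering is invalid.

No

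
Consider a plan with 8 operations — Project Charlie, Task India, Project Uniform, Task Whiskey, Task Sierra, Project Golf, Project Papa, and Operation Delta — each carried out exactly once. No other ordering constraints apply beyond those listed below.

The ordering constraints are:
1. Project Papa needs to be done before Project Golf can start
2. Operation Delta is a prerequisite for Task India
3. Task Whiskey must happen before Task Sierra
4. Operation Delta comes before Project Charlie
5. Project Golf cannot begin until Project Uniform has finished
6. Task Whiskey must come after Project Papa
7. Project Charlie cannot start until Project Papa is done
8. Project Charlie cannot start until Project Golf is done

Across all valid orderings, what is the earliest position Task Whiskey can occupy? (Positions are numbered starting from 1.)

2

Working backwards through the constraints from Task Whiskey, its only required predecessor is Project Papa.
So at minimum 1 operation comes before Task Whiskey, putting Task Whiskey no earlier than position 2. That position is achievable by scheduling exactly that predecessor first.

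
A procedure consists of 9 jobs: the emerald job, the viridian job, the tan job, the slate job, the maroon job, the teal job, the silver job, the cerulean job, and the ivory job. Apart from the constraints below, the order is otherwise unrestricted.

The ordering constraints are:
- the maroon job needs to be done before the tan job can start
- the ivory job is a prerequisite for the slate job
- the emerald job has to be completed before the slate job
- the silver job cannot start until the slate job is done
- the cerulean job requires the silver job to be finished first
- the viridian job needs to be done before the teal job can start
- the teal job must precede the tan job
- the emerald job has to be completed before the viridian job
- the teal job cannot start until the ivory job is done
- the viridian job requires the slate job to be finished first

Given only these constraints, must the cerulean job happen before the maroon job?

No

Nothing in the constraints links the cerulean job and the maroon job; they are unordered relative to each other.
So the cerulean job can come before the maroon job or after — it is not forced.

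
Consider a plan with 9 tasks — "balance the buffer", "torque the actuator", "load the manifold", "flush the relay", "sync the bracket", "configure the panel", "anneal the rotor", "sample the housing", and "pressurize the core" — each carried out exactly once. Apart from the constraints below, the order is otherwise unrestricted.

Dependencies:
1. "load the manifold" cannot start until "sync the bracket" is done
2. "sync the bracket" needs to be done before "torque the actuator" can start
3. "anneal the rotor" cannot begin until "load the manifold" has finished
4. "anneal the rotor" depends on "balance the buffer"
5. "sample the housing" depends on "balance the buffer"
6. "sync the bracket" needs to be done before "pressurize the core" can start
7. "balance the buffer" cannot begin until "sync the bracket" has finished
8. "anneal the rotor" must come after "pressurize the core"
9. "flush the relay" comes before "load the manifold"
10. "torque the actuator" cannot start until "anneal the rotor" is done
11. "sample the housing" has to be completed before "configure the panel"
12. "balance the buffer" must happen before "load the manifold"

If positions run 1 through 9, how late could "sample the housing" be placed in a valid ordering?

8

Following the constraints forward from "sample the housing", its only required successor is "configure the panel".
With 1 mandatory successor out of 9 tasks total, the latest slot for "sample the housing" is 9−1 = 8, and it's reachable by doing all non-successors before "sample the housing".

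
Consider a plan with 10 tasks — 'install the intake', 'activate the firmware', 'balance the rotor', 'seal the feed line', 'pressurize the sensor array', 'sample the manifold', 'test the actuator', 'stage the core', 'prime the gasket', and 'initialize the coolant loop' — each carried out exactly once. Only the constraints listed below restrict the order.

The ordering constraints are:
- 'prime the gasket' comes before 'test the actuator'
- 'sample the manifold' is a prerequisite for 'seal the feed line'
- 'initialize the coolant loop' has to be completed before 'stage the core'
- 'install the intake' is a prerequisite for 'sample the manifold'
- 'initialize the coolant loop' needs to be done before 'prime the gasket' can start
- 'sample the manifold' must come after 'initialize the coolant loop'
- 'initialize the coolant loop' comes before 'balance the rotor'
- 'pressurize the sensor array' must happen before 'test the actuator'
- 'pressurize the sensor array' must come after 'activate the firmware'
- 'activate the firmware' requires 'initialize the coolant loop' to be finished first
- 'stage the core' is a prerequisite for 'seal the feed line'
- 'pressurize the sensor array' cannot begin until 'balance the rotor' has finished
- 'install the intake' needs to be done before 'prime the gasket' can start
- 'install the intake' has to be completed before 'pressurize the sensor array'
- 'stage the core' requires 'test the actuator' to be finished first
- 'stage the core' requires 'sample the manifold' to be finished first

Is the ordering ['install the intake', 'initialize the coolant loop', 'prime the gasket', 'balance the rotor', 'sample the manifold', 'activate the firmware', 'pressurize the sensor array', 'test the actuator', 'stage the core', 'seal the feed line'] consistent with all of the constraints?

Yes

Checking each listed constraint against this order: for instance, 'initialize the coolant loop' is in position 2 and 'stage the core' in position 9, so that constraint holds — and the remaining constraints check out the same way.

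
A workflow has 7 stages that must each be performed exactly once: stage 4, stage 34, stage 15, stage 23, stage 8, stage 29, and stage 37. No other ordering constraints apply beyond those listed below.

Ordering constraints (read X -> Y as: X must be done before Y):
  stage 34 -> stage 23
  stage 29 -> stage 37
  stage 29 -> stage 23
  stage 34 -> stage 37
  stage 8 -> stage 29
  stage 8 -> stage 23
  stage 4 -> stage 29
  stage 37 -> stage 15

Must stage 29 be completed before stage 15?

Tracing the constraints gives a chain: stage 29 → stage 37 → stage 15.
So stage 29 must precede stage 15 in any valid ordering.

Yes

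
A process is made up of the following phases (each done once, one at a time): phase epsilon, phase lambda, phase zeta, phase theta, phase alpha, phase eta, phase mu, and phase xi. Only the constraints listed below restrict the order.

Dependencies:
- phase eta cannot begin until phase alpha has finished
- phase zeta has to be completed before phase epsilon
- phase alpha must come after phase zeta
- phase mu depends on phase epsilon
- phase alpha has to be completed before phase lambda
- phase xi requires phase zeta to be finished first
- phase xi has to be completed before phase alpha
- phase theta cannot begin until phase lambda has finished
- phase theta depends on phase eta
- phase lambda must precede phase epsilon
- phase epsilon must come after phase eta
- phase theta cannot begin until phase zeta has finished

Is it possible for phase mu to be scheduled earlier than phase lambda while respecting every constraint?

No

There is a dependency chain phase lambda → phase epsilon → phase mu, so phase mu always comes after phase lambda.
So no valid ordering can have phase mu before phase lambda.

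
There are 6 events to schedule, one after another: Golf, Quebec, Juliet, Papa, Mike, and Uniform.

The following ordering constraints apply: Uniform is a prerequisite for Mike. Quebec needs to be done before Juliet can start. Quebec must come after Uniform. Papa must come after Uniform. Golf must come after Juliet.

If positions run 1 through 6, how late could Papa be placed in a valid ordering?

6

Papa has no required successors, so nothing stops it from going last (position 6).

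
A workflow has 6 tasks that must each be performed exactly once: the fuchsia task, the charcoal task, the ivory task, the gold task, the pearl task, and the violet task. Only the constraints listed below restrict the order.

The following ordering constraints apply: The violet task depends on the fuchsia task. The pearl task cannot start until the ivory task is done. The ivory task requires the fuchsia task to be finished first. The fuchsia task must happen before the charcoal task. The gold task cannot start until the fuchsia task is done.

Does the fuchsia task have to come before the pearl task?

Yes

Following the dependencies: the fuchsia task → the ivory task → the pearl task.
That forces the fuchsia task before the pearl task in every valid schedule.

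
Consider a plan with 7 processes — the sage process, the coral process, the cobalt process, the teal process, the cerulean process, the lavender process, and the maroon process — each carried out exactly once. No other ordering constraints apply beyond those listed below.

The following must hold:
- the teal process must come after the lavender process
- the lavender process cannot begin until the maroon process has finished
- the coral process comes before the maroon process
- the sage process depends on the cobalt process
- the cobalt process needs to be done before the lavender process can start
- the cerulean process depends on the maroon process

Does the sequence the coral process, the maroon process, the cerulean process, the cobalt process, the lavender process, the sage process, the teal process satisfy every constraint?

Yes

Going through the constraints one by one, each required predecessor appears earlier in the sequence than its dependent — e.g. the maroon process (position 2) is before the lavender process (position 5), as required.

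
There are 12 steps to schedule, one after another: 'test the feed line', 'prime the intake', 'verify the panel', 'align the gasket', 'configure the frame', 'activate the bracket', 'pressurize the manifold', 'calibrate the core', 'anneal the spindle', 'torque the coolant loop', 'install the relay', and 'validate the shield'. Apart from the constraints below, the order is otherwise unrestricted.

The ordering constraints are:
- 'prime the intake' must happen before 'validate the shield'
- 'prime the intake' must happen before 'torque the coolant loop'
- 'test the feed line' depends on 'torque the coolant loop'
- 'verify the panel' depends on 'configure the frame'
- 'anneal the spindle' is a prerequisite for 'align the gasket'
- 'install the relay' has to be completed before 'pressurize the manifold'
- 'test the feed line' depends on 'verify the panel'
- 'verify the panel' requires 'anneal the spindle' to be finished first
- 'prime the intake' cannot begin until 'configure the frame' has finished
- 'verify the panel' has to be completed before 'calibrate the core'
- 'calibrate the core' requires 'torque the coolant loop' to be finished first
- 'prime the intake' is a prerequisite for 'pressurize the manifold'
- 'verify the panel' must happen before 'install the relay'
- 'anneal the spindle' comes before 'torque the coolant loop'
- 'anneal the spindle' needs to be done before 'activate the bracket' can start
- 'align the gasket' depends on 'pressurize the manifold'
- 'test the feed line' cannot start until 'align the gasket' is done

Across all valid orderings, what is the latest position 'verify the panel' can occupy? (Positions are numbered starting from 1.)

7

Every step that must follow 'verify the panel' has to come after it. Tracing all chains starting from 'verify the panel', those steps are: 'test the feed line', 'align the gasket', 'pressurize the manifold', 'calibrate the core', 'install the relay' — 5 in total.
So at least 5 steps follow 'verify the panel', putting 'verify the panel' no later than position 7. That position is achievable by scheduling everything else first.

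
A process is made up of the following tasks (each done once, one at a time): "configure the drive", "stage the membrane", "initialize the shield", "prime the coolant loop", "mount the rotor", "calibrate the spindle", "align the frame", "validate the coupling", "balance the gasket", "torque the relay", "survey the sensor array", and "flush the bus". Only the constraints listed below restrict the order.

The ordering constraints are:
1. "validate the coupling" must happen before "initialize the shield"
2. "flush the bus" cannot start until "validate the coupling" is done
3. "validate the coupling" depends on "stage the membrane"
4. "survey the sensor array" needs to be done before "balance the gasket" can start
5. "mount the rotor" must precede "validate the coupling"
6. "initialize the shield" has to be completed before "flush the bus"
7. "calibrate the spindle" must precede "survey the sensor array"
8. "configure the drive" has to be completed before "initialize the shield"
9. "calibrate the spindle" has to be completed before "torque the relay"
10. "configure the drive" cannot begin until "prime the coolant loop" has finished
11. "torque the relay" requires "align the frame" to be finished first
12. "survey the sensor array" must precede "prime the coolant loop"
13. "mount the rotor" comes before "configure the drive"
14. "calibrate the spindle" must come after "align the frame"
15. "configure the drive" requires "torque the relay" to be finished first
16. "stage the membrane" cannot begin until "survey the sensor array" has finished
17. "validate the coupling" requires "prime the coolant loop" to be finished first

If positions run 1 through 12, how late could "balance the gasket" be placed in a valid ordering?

No constraint forces any task after "balance the gasket", so it can be placed last, in position 12.

12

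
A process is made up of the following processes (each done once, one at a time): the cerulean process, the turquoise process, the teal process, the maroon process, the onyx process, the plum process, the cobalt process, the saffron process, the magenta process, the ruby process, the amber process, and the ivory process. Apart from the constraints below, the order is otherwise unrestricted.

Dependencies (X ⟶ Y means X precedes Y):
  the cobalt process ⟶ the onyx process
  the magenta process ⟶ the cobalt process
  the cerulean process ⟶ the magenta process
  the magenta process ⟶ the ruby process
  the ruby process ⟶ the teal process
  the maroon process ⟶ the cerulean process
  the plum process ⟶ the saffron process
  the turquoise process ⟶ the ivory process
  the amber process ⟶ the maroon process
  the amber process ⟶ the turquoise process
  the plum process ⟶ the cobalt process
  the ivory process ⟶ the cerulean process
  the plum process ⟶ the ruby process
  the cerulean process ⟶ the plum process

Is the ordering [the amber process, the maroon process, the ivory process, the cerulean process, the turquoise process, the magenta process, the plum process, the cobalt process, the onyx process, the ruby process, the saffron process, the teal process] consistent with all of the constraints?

The sequence places the ivory process ahead of the turquoise process.
But one of the constraints requires the turquoise process before the ivory process, so this ordering violates it.

No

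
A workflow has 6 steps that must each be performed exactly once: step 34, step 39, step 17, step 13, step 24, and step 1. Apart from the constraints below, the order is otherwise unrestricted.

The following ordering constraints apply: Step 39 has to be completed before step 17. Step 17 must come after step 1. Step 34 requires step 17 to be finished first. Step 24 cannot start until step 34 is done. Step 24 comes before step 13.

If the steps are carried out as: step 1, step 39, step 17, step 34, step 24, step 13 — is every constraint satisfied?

Yes

Checking each listed constraint against this order: for instance, step 1 is in position 1 and step 17 in position 3, so that constraint holds — and the remaining constraints check out the same way.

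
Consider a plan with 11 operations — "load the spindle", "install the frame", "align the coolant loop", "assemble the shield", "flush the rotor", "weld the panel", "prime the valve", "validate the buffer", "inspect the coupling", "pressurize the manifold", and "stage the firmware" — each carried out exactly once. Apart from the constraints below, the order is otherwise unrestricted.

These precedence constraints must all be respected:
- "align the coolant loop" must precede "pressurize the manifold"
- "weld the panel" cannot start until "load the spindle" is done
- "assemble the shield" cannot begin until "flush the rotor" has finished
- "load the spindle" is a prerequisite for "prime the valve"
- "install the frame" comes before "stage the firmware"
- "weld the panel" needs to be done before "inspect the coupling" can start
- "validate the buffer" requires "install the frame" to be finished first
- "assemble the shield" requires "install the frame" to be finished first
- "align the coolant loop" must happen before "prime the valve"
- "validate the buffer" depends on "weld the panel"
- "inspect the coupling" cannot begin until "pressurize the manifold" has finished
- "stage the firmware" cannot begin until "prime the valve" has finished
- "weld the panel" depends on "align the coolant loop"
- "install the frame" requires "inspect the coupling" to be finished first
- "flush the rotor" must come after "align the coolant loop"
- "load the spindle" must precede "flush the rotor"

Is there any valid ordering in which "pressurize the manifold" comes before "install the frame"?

Yes

"pressurize the manifold" is actually forced before "install the frame" by the constraints, so certainly some valid ordering has "pressurize the manifold" first.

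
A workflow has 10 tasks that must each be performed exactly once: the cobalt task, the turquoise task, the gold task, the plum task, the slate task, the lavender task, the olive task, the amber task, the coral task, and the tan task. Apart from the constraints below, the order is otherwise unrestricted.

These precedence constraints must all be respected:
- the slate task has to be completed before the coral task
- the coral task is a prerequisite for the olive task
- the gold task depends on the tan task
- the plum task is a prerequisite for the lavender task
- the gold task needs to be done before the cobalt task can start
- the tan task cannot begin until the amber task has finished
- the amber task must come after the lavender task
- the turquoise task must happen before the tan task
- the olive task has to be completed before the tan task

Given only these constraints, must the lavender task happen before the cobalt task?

Tracing the constraints gives a chain: the lavender task → the amber task → the tan task → the gold task → the cobalt task.
So the lavender task must precede the cobalt task in any valid ordering.

Yes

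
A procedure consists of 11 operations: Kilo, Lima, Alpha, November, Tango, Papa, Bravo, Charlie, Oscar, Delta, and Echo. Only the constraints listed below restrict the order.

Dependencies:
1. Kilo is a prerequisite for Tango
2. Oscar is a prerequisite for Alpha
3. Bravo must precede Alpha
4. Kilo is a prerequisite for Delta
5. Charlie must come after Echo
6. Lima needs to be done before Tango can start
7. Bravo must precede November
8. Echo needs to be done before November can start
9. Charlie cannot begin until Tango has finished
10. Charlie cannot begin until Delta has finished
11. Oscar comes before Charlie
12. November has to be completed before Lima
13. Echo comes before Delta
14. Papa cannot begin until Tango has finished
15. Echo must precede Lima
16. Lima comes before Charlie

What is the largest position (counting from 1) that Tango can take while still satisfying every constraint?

9

Every operation that must follow Tango has to come after it. Tracing all chains starting from Tango, those operations are: Papa, Charlie — 2 in total.
With 2 mandatory successors out of 11 operations total, the latest slot for Tango is 11−2 = 9, and it's reachable by doing all non-successors before Tango.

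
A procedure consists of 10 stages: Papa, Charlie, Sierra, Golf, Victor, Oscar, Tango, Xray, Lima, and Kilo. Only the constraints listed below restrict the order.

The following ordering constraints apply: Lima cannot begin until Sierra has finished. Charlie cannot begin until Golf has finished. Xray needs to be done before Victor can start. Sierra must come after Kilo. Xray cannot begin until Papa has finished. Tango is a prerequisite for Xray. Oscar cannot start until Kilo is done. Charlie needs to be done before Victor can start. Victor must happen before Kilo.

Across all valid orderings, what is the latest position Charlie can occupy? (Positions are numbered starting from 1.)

The stages that are forced after Charlie, directly or by a chain of constraints, are Sierra, Victor, Oscar, Lima, Kilo. That's 5 stages.
So at least 5 stages follow Charlie, putting Charlie no later than position 5. That position is achievable by scheduling everything else first.

5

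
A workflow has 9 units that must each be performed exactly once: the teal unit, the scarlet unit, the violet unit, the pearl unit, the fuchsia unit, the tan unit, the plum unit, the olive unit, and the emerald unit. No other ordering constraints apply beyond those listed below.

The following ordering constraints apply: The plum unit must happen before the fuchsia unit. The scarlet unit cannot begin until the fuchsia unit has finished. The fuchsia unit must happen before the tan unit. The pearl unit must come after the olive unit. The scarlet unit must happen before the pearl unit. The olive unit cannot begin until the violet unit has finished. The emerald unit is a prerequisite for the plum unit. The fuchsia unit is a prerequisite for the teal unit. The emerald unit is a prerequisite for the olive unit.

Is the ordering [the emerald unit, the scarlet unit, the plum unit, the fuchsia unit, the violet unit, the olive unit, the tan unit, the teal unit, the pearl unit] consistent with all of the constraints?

No

The sequence places the scarlet unit ahead of the fuchsia unit.
That contradicts the constraint that the fuchsia unit must precede the scarlet unit.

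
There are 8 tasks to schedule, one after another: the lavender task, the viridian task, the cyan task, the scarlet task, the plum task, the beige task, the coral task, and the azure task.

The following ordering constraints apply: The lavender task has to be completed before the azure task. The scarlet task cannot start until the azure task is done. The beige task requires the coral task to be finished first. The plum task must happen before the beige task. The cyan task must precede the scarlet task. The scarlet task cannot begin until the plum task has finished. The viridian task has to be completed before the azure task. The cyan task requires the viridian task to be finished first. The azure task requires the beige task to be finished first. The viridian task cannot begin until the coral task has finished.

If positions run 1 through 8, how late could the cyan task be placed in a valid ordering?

7

The only task forced after the cyan task (directly or by a chain) is the scarlet task.
With 1 mandatory successor out of 8 tasks total, the latest slot for the cyan task is 8−1 = 7, and it's reachable by doing all non-successors before the cyan task.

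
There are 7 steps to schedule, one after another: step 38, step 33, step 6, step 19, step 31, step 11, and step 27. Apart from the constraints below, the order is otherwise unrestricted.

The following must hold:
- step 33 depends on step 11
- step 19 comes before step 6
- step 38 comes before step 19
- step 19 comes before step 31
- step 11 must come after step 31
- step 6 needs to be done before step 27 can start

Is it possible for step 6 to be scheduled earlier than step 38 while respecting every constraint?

No

The constraints give a chain step 38 → step 19 → step 6, which forces step 38 before step 6.
So no valid ordering can have step 6 before step 38.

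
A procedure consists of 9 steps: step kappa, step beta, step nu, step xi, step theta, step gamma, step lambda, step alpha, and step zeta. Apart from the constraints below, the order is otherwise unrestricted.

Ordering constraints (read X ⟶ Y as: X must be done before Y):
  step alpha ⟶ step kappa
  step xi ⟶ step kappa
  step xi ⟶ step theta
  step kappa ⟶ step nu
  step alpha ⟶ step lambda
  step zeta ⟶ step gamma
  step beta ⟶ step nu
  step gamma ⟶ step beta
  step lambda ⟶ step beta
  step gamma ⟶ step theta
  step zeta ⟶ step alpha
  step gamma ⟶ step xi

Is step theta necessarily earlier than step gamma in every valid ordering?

No

There is a chain step gamma → step theta, which puts step gamma before step theta.
So step theta does not have to come before step gamma — it cannot.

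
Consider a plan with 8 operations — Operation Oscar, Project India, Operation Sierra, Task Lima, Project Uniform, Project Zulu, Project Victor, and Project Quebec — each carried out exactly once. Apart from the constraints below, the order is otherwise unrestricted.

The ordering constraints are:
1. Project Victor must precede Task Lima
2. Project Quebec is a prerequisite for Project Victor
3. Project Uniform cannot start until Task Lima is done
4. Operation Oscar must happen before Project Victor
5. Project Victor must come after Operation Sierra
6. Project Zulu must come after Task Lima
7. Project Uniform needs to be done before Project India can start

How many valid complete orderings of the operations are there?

18

3 operations have no prerequisites (Operation Oscar, Operation Sierra, Project Quebec), so any of them could come first.
Enumerating by repeatedly choosing an available operation (one whose prerequisites are all placed) gives 18 distinct complete orderings.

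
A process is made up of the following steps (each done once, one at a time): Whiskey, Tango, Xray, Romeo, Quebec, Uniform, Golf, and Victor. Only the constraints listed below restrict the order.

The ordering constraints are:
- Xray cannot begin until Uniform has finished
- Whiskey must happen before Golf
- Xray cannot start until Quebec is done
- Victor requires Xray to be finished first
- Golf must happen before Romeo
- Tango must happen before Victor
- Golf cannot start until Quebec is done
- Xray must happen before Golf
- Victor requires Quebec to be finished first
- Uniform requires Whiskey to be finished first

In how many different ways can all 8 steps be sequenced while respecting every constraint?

54

3 steps have no prerequisites (Whiskey, Tango, Quebec), so any of them could come first.
Systematically extending each partial ordering one step at a time and counting, there are 54 complete orderings.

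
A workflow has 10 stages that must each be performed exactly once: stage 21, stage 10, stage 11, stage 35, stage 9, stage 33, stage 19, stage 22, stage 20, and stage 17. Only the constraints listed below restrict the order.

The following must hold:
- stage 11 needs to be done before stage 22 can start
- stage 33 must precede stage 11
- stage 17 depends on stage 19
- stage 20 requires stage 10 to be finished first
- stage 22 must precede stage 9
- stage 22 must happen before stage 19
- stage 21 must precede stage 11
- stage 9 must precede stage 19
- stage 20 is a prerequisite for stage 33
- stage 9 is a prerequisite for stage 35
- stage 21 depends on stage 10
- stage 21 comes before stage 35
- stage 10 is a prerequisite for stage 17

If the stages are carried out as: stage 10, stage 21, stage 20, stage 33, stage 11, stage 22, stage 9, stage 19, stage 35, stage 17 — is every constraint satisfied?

Yes

Checking each listed constraint against this order: for instance, stage 10 is in position 1 and stage 17 in position 10, so that constraint holds — and the remaining constraints check out the same way.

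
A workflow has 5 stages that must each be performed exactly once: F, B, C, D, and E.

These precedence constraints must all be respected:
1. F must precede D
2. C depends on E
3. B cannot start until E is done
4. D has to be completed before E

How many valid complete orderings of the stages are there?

Only F has no prerequisites, so it must go first.
Counting all ways to extend the partial order to a total order gives 2.

2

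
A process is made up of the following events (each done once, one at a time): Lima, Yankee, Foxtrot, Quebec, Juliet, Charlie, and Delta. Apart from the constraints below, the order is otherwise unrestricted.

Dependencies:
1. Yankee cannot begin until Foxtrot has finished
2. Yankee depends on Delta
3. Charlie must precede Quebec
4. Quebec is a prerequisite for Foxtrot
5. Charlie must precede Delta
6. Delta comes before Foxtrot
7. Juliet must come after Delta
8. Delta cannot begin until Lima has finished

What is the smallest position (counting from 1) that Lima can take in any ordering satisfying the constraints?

1

No constraint forces any other event before Lima, so it can be placed first.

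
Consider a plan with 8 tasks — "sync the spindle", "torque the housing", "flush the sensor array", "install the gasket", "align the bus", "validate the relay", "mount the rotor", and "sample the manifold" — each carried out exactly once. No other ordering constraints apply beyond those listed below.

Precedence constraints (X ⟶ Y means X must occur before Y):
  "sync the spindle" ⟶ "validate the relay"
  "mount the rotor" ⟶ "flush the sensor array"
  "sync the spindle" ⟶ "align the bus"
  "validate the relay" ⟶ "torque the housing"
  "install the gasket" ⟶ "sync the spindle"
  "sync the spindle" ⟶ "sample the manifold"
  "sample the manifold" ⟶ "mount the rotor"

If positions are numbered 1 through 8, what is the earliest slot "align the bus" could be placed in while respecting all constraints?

The tasks that are forced before "align the bus", directly or transitively, are "sync the spindle", "install the gasket". That's 2 tasks.
With 2 mandatory predecessors, the earliest "align the bus" can sit is position 2+1 = 3, and placing just those 2 first achieves it.

3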